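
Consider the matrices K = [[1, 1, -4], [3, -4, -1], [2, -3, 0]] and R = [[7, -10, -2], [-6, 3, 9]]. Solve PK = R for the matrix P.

K is on the right of P, so right-multiply by K⁻¹: P = RK⁻¹.
det K = -1; the adjugate gives K⁻¹ = [[3, -12, 17], [2, -8, 11], [1, -5, 7]].
P = RK⁻¹ = [[7, -10, -2], [-6, 3, 9]] · [[3, -12, 17], [2, -8, 11], [1, -5, 7]] = [[-1, 6, -5], [-3, 3, -6]].

P = [[-1, 6, -5], [-3, 3, -6]]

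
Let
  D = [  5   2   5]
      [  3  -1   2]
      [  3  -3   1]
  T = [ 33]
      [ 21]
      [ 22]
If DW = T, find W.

W = [[6], [-1], [1]]

D is on the left of W, so left-multiply by D⁻¹: W = D⁻¹T.
det D = 1; the adjugate gives D⁻¹ = [[5, -17, 9], [3, -10, 5], [-6, 21, -11]].
W = D⁻¹T = [[5, -17, 9], [3, -10, 5], [-6, 21, -11]] · [[33], [21], [22]] = [[6], [-1], [1]].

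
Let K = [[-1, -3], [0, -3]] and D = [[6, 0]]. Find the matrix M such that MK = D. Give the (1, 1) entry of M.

K is on the right of M, so right-multiply by K⁻¹: M = DK⁻¹.
det K = 3; the adjugate gives K⁻¹ = [[-1, 1], [0, -1/3]].
M = DK⁻¹ = [[6, 0]] · [[-1, 1], [0, -1/3]] = [[-6, 6]].

-6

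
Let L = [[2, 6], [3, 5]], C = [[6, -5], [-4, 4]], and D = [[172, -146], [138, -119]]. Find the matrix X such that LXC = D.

X = L⁻¹DC⁻¹ (apply L⁻¹ on the left and C⁻¹ on the right).
det L = -8; the adjugate gives L⁻¹ = [[-5/8, 3/4], [3/8, -1/4]].
det C = 4, so C⁻¹ = [[1, 5/4], [1, 3/2]].
L⁻¹D = [[-4, 2], [30, -25]].
X = (L⁻¹D)C⁻¹ = [[-2, -2], [5, 0]].

X = [[-2, -2], [5, 0]]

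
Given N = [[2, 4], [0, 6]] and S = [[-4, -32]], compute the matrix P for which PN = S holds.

P = [[-2, -4]]

Since N sits to the right of P, P = SN⁻¹.
N has determinant 12; N⁻¹ = [[1/2, -1/3], [0, 1/6]].
P = SN⁻¹ = [[-4, -32]] · [[1/2, -1/3], [0, 1/6]] = [[-2, -4]].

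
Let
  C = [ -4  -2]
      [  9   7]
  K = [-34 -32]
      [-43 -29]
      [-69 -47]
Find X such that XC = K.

C is on the right of X, so right-multiply by C⁻¹: X = KC⁻¹.
det C = -10; the adjugate gives C⁻¹ = [[-7/10, -1/5], [9/10, 2/5]].
X = KC⁻¹ = [[-34, -32], [-43, -29], [-69, -47]] · [[-7/10, -1/5], [9/10, 2/5]] = [[-5, -6], [4, -3], [6, -5]].

X = [[-5, -6], [4, -3], [6, -5]]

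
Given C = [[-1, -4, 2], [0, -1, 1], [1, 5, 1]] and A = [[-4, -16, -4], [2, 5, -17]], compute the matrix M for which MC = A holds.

M = [[1, -3, -3], [-6, -1, -4]]

Right-multiplying both sides by C⁻¹ gives M = AC⁻¹.
C has determinant 4; C⁻¹ = [[-3/2, 7/2, -1/2], [1/4, -3/4, 1/4], [1/4, 1/4, 1/4]].
M = AC⁻¹ = [[-4, -16, -4], [2, 5, -17]] · [[-3/2, 7/2, -1/2], [1/4, -3/4, 1/4], [1/4, 1/4, 1/4]] = [[1, -3, -3], [-6, -1, -4]].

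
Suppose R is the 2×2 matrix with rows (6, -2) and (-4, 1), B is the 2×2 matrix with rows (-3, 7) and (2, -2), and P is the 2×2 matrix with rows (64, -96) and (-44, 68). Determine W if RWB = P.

W = [[-2, 3], [-2, -1]]

W = R⁻¹PB⁻¹ (apply R⁻¹ on the left and B⁻¹ on the right).
det R = -2, so R⁻¹ = [[-1/2, -1], [-2, -3]].
det B = -8; the adjugate gives B⁻¹ = [[1/4, 7/8], [1/4, 3/8]].
R⁻¹P = [[12, -20], [4, -12]].
W = (R⁻¹P)B⁻¹ = [[-2, 3], [-2, -1]].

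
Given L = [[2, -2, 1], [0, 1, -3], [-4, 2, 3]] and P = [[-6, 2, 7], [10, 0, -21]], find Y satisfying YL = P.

Y = [[1, 0, 2], [-3, 2, -4]]

Since L sits to the right of Y, Y = PL⁻¹.
L has determinant -2; L⁻¹ = [[-9/2, -4, -5/2], [-6, -5, -3], [-2, -2, -1]].
Y = PL⁻¹ = [[-6, 2, 7], [10, 0, -21]] · [[-9/2, -4, -5/2], [-6, -5, -3], [-2, -2, -1]] = [[1, 0, 2], [-3, 2, -4]].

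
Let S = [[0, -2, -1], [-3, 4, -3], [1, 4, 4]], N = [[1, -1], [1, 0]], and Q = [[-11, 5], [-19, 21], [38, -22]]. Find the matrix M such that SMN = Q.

M = [[2, 0], [0, 2], [5, 2]]

M = S⁻¹QN⁻¹ (apply S⁻¹ on the left and N⁻¹ on the right).
det S = -2, so S⁻¹ = [[-14, -2, -5], [-9/2, -1/2, -3/2], [8, 1, 3]].
det N = 1; the adjugate gives N⁻¹ = [[0, 1], [-1, 1]].
S⁻¹Q = [[2, -2], [2, 0], [7, -5]].
M = (S⁻¹Q)N⁻¹ = [[2, 0], [0, 2], [5, 2]].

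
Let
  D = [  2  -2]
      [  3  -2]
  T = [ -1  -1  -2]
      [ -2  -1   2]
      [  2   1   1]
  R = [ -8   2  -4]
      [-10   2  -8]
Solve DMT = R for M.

M = [[-2, -2, -4], [4, 1, 4]]

M = D⁻¹RT⁻¹ (apply D⁻¹ on the left and T⁻¹ on the right).
det D = 2, so D⁻¹ = [[-1, 1], [-3/2, 1]].
det T = -3; the adjugate gives T⁻¹ = [[1, 1/3, 4/3], [-2, -1, -2], [0, 1/3, 1/3]].
D⁻¹R = [[-2, 0, -4], [2, -1, -2]].
M = (D⁻¹R)T⁻¹ = [[-2, -2, -4], [4, 1, 4]].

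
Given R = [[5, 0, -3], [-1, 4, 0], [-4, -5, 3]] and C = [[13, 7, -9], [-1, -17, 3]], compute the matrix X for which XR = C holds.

R is on the right of X, so right-multiply by R⁻¹: X = CR⁻¹.
R has determinant -3; R⁻¹ = [[-4, -5, -4], [-1, -1, -1], [-7, -25/3, -20/3]].
X = CR⁻¹ = [[13, 7, -9], [-1, -17, 3]] · [[-4, -5, -4], [-1, -1, -1], [-7, -25/3, -20/3]] = [[4, 3, 1], [0, -3, 1]].

X = [[4, 3, 1], [0, -3, 1]]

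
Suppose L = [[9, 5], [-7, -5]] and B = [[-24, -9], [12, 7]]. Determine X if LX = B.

X = [[-6, -1], [6, 0]]

L is on the left of X, so left-multiply by L⁻¹: X = L⁻¹B.
det L = -10, so L⁻¹ = [[1/2, 1/2], [-7/10, -9/10]].
X = L⁻¹B = [[1/2, 1/2], [-7/10, -9/10]] · [[-24, -9], [12, 7]] = [[-6, -1], [6, 0]].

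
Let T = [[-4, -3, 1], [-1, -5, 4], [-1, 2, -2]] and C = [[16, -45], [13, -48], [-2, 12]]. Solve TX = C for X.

Left-multiplying both sides by T⁻¹ gives X = T⁻¹C.
det T = 3; the adjugate gives T⁻¹ = [[2/3, -4/3, -7/3], [-2, 3, 5], [-7/3, 11/3, 17/3]].
X = T⁻¹C = [[2/3, -4/3, -7/3], [-2, 3, 5], [-7/3, 11/3, 17/3]] · [[16, -45], [13, -48], [-2, 12]] = [[-2, 6], [-3, 6], [-1, -3]].

X = [[-2, 6], [-3, 6], [-1, -3]]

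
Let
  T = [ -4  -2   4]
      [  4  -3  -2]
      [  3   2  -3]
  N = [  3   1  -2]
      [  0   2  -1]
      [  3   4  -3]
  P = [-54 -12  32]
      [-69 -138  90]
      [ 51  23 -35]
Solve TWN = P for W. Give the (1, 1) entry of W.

2

W = T⁻¹PN⁻¹ (apply T⁻¹ on the left and N⁻¹ on the right).
det T = 4; the adjugate gives T⁻¹ = [[13/4, 1/2, 4], [3/2, 0, 2], [17/4, 1/2, 5]].
N has determinant 3; N⁻¹ = [[-2/3, -5/3, 1], [-1, -1, 1], [-2, -3, 2]].
T⁻¹P = [[-6, -16, 9], [21, 28, -22], [-9, -5, 6]].
W = (T⁻¹P)N⁻¹ = [[2, -1, -4], [2, 3, 5], [-1, 2, -2]].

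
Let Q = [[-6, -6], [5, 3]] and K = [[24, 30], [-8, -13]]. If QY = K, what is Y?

Y = [[2, 1], [-6, -6]]

Since Q multiplies Y on the left, Y = Q⁻¹K.
det Q = 12, so Q⁻¹ = [[1/4, 1/2], [-5/12, -1/2]].
Y = Q⁻¹K = [[1/4, 1/2], [-5/12, -1/2]] · [[24, 30], [-8, -13]] = [[2, 1], [-6, -6]].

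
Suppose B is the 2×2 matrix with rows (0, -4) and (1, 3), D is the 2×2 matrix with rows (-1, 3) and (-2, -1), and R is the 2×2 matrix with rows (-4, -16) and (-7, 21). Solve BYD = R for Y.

Y = B⁻¹RD⁻¹ (apply B⁻¹ on the left and D⁻¹ on the right).
det B = 4; the adjugate gives B⁻¹ = [[3/4, 1], [-1/4, 0]].
D has determinant 7; D⁻¹ = [[-1/7, -3/7], [2/7, -1/7]].
B⁻¹R = [[-10, 9], [1, 4]].
Y = (B⁻¹R)D⁻¹ = [[4, 3], [1, -1]].

Y = [[4, 3], [1, -1]]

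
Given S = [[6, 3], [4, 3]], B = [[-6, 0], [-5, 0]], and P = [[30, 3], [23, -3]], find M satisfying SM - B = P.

SM = P + B = [[24, 3], [18, -3]].
Since S multiplies M on the left, M = S⁻¹(P + B).
det S = 6, so S⁻¹ = [[1/2, -1/2], [-2/3, 1]].
M = S⁻¹(P + B) = [[3, 3], [2, -5]].

M = [[3, 3], [2, -5]]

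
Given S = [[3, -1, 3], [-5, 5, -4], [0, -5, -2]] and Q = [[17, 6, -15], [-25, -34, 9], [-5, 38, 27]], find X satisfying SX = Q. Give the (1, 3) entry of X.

Since S multiplies X on the left, X = S⁻¹Q.
det S = -5, so S⁻¹ = [[6, 17/5, 11/5], [2, 6/5, 3/5], [-5, -3, -2]].
X = S⁻¹Q = [[6, 17/5, 11/5], [2, 6/5, 3/5], [-5, -3, -2]] · [[17, 6, -15], [-25, -34, 9], [-5, 38, 27]] = [[6, 4, 0], [1, -6, -3], [0, -4, -6]].

0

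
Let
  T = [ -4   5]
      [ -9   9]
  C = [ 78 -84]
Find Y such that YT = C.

Y = [[-6, -6]]

Since T sits to the right of Y, Y = CT⁻¹.
det T = 9, so T⁻¹ = [[1, -5/9], [1, -4/9]].
Y = CT⁻¹ = [[78, -84]] · [[1, -5/9], [1, -4/9]] = [[-6, -6]].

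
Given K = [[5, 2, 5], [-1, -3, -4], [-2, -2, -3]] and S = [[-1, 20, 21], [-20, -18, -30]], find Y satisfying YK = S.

Since K sits to the right of Y, Y = SK⁻¹.
det K = -5, so K⁻¹ = [[-1/5, 4/5, -7/5], [-1, 1, -3], [4/5, -6/5, 13/5]].
Y = SK⁻¹ = [[-1, 20, 21], [-20, -18, -30]] · [[-1/5, 4/5, -7/5], [-1, 1, -3], [4/5, -6/5, 13/5]] = [[-3, -6, -4], [-2, 2, 4]].

Y = [[-3, -6, -4], [-2, 2, 4]]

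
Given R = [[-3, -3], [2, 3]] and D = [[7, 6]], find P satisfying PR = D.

R is on the right of P, so right-multiply by R⁻¹: P = DR⁻¹.
det R = -3, so R⁻¹ = [[-1, -1], [2/3, 1]].
P = DR⁻¹ = [[7, 6]] · [[-1, -1], [2/3, 1]] = [[-3, -1]].

P = [[-3, -1]]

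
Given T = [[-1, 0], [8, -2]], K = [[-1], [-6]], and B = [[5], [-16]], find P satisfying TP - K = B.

P = [[-4], [-5]]

TP = B + K = [[4], [-22]].
Left-multiplying both sides by T⁻¹ gives P = T⁻¹(B + K).
det T = 2, so T⁻¹ = [[-1, 0], [-4, -1/2]].
P = T⁻¹(B + K) = [[-4], [-5]].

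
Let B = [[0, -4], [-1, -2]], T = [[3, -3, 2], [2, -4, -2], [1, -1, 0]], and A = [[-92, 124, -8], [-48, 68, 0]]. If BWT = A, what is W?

W = [[0, 2, -2], [5, 4, 0]]

W = B⁻¹AT⁻¹ (apply B⁻¹ on the left and T⁻¹ on the right).
det B = -4, so B⁻¹ = [[1/2, -1], [-1/4, 0]].
det T = 4; the adjugate gives T⁻¹ = [[-1/2, -1/2, 7/2], [-1/2, -1/2, 5/2], [1/2, 0, -3/2]].
B⁻¹A = [[2, -6, -4], [23, -31, 2]].
W = (B⁻¹A)T⁻¹ = [[0, 2, -2], [5, 4, 0]].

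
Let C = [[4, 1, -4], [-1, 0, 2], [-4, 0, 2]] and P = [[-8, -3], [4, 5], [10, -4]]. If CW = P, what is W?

C is on the left of W, so left-multiply by C⁻¹: W = C⁻¹P.
C has determinant -6; C⁻¹ = [[0, 1/3, -1/3], [1, 4/3, 2/3], [0, 2/3, -1/6]].
W = C⁻¹P = [[0, 1/3, -1/3], [1, 4/3, 2/3], [0, 2/3, -1/6]] · [[-8, -3], [4, 5], [10, -4]] = [[-2, 3], [4, 1], [1, 4]].

W = [[-2, 3], [4, 1], [1, 4]]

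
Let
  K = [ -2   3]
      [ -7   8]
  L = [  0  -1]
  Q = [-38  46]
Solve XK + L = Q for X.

XK = Q − L = [[-38, 47]].
K is on the right of X, so right-multiply by K⁻¹: X = (Q − L)K⁻¹.
K has determinant 5; K⁻¹ = [[8/5, -3/5], [7/5, -2/5]].
X = (Q − L)K⁻¹ = [[5, 4]].

X = [[5, 4]]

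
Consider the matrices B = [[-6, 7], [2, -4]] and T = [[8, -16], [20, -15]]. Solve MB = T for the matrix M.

M = [[0, 4], [-5, -5]]

Right-multiplying both sides by B⁻¹ gives M = TB⁻¹.
det B = 10; the adjugate gives B⁻¹ = [[-2/5, -7/10], [-1/5, -3/5]].
M = TB⁻¹ = [[8, -16], [20, -15]] · [[-2/5, -7/10], [-1/5, -3/5]] = [[0, 4], [-5, -5]].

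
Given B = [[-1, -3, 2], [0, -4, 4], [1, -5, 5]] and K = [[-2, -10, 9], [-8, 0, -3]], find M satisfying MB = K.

M = [[1, 3, -1], [3, 4, -5]]

B is on the right of M, so right-multiply by B⁻¹: M = KB⁻¹.
det B = -4, so B⁻¹ = [[0, -5/4, 1], [-1, 7/4, -1], [-1, 2, -1]].
M = KB⁻¹ = [[-2, -10, 9], [-8, 0, -3]] · [[0, -5/4, 1], [-1, 7/4, -1], [-1, 2, -1]] = [[1, 3, -1], [3, 4, -5]].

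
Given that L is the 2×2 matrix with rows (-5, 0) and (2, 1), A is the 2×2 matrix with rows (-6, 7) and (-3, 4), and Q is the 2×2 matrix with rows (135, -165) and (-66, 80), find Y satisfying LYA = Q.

Y = [[3, 3], [2, 0]]

Left-multiply by L⁻¹ and right-multiply by A⁻¹: Y = L⁻¹QA⁻¹.
det L = -5; the adjugate gives L⁻¹ = [[-1/5, 0], [2/5, 1]].
det A = -3; the adjugate gives A⁻¹ = [[-4/3, 7/3], [-1, 2]].
L⁻¹Q = [[-27, 33], [-12, 14]].
Y = (L⁻¹Q)A⁻¹ = [[3, 3], [2, 0]].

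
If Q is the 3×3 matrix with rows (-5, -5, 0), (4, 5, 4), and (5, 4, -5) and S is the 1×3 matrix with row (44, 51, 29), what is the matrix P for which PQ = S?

Since Q sits to the right of P, P = SQ⁻¹.
Q has determinant 5; Q⁻¹ = [[-41/5, -5, -4], [8, 5, 4], [-9/5, -1, -1]].
P = SQ⁻¹ = [[44, 51, 29]] · [[-41/5, -5, -4], [8, 5, 4], [-9/5, -1, -1]] = [[-5, 6, -1]].

P = [[-5, 6, -1]]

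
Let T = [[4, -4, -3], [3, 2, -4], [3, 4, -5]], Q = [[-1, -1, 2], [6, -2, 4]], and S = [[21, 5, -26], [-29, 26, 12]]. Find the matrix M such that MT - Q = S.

M = [[2, 2, 2], [-5, -4, 3]]

MT = S + Q = [[20, 4, -24], [-23, 24, 16]].
Right-multiplying both sides by T⁻¹ gives M = (S + Q)T⁻¹.
det T = -6, so T⁻¹ = [[-1, 16/3, -11/3], [-1/2, 11/6, -7/6], [-1, 14/3, -10/3]].
M = (S + Q)T⁻¹ = [[2, 2, 2], [-5, -4, 3]].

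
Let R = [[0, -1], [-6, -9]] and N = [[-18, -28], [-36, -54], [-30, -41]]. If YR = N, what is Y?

Y = [[1, 3], [0, 6], [-4, 5]]

Right-multiplying both sides by R⁻¹ gives Y = NR⁻¹.
det R = -6, so R⁻¹ = [[3/2, -1/6], [-1, 0]].
Y = NR⁻¹ = [[-18, -28], [-36, -54], [-30, -41]] · [[3/2, -1/6], [-1, 0]] = [[1, 3], [0, 6], [-4, 5]].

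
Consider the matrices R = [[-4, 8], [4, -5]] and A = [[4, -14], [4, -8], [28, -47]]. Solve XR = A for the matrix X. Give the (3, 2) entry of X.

Right-multiplying both sides by R⁻¹ gives X = AR⁻¹.
det R = -12, so R⁻¹ = [[5/12, 2/3], [1/3, 1/3]].
X = AR⁻¹ = [[4, -14], [4, -8], [28, -47]] · [[5/12, 2/3], [1/3, 1/3]] = [[-3, -2], [-1, 0], [-4, 3]].

3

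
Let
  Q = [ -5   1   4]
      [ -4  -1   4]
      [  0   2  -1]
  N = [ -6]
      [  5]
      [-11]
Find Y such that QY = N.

Y = [[1], [-5], [1]]

Left-multiplying both sides by Q⁻¹ gives Y = Q⁻¹N.
det Q = -1; the adjugate gives Q⁻¹ = [[7, -9, -8], [4, -5, -4], [8, -10, -9]].
Y = Q⁻¹N = [[7, -9, -8], [4, -5, -4], [8, -10, -9]] · [[-6], [5], [-11]] = [[1], [-5], [1]].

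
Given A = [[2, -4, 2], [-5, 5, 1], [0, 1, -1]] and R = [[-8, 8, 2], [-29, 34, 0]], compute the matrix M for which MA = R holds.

M = [[1, 2, 2], [-2, 5, 1]]

A is on the right of M, so right-multiply by A⁻¹: M = RA⁻¹.
det A = -2, so A⁻¹ = [[3, 1, 7], [5/2, 1, 6], [5/2, 1, 5]].
M = RA⁻¹ = [[-8, 8, 2], [-29, 34, 0]] · [[3, 1, 7], [5/2, 1, 6], [5/2, 1, 5]] = [[1, 2, 2], [-2, 5, 1]].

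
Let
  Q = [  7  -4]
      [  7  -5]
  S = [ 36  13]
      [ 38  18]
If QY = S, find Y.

Left-multiplying both sides by Q⁻¹ gives Y = Q⁻¹S.
Q has determinant -7; Q⁻¹ = [[5/7, -4/7], [1, -1]].
Y = Q⁻¹S = [[5/7, -4/7], [1, -1]] · [[36, 13], [38, 18]] = [[4, -1], [-2, -5]].

Y = [[4, -1], [-2, -5]]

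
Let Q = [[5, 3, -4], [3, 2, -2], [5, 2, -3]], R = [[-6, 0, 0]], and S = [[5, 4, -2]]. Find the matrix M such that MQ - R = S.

MQ = S + R = [[-1, 4, -2]].
Q is on the right of M, so right-multiply by Q⁻¹: M = (S + R)Q⁻¹.
Q has determinant 3; Q⁻¹ = [[-2/3, 1/3, 2/3], [-1/3, 5/3, -2/3], [-4/3, 5/3, 1/3]].
M = (S + R)Q⁻¹ = [[2, 3, -4]].

M = [[2, 3, -4]]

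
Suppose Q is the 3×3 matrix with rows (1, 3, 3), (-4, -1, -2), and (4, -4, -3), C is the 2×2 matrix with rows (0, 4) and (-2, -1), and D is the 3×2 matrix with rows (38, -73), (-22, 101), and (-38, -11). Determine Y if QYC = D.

Left-multiply by Q⁻¹ and right-multiply by C⁻¹: Y = Q⁻¹DC⁻¹.
det Q = -5, so Q⁻¹ = [[1, 3/5, 3/5], [4, 3, 2], [-4, -16/5, -11/5]].
C has determinant 8; C⁻¹ = [[-1/8, -1/2], [1/4, 0]].
Q⁻¹D = [[2, -19], [10, -11], [2, -7]].
Y = (Q⁻¹D)C⁻¹ = [[-5, -1], [-4, -5], [-2, -1]].

Y = [[-5, -1], [-4, -5], [-2, -1]]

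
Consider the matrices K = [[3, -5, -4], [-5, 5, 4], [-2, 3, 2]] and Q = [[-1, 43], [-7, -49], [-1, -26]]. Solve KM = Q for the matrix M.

M = [[4, 3], [1, -6], [2, -1]]

Since K multiplies M on the left, M = K⁻¹Q.
K has determinant 4; K⁻¹ = [[-1/2, -1/2, 0], [1/2, -1/2, 2], [-5/4, 1/4, -5/2]].
M = K⁻¹Q = [[-1/2, -1/2, 0], [1/2, -1/2, 2], [-5/4, 1/4, -5/2]] · [[-1, 43], [-7, -49], [-1, -26]] = [[4, 3], [1, -6], [2, -1]].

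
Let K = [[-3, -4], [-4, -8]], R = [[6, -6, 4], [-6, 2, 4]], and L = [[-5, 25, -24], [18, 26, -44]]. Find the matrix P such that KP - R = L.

KP = L + R = [[1, 19, -20], [12, 28, -40]].
Left-multiplying both sides by K⁻¹ gives P = K⁻¹(L + R).
det K = 8, so K⁻¹ = [[-1, 1/2], [1/2, -3/8]].
P = K⁻¹(L + R) = [[5, -5, 0], [-4, -1, 5]].

P = [[5, -5, 0], [-4, -1, 5]]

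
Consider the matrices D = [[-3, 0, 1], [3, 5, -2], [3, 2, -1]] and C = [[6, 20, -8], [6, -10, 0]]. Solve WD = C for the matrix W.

Right-multiplying both sides by D⁻¹ gives W = CD⁻¹.
D has determinant -6; D⁻¹ = [[1/6, -1/3, 5/6], [1/2, 0, 1/2], [3/2, -1, 5/2]].
W = CD⁻¹ = [[6, 20, -8], [6, -10, 0]] · [[1/6, -1/3, 5/6], [1/2, 0, 1/2], [3/2, -1, 5/2]] = [[-1, 6, -5], [-4, -2, 0]].

W = [[-1, 6, -5], [-4, -2, 0]]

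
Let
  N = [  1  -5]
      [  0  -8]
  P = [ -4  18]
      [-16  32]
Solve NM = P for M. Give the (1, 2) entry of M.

N is on the left of M, so left-multiply by N⁻¹: M = N⁻¹P.
N has determinant -8; N⁻¹ = [[1, -5/8], [0, -1/8]].
M = N⁻¹P = [[1, -5/8], [0, -1/8]] · [[-4, 18], [-16, 32]] = [[6, -2], [2, -4]].

-2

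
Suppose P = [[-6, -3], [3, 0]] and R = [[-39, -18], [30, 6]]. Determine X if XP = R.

Since P sits to the right of X, X = RP⁻¹.
det P = 9, so P⁻¹ = [[0, 1/3], [-1/3, -2/3]].
X = RP⁻¹ = [[-39, -18], [30, 6]] · [[0, 1/3], [-1/3, -2/3]] = [[6, -1], [-2, 6]].

X = [[6, -1], [-2, 6]]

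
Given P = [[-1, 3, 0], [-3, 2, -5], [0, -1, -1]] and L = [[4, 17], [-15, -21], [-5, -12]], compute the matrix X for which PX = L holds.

Since P multiplies X on the left, X = P⁻¹L.
P has determinant -2; P⁻¹ = [[7/2, -3/2, 15/2], [3/2, -1/2, 5/2], [-3/2, 1/2, -7/2]].
X = P⁻¹L = [[7/2, -3/2, 15/2], [3/2, -1/2, 5/2], [-3/2, 1/2, -7/2]] · [[4, 17], [-15, -21], [-5, -12]] = [[-1, 1], [1, 6], [4, 6]].

X = [[-1, 1], [1, 6], [4, 6]]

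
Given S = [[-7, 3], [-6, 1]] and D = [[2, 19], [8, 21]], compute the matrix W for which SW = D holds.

W = [[-2, -4], [-4, -3]]

Since S multiplies W on the left, W = S⁻¹D.
S has determinant 11; S⁻¹ = [[1/11, -3/11], [6/11, -7/11]].
W = S⁻¹D = [[1/11, -3/11], [6/11, -7/11]] · [[2, 19], [8, 21]] = [[-2, -4], [-4, -3]].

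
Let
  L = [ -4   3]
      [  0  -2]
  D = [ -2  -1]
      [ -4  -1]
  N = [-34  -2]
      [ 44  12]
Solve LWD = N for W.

W = [[4, 0], [1, 5]]

W = L⁻¹ND⁻¹ (apply L⁻¹ on the left and D⁻¹ on the right).
det L = 8; the adjugate gives L⁻¹ = [[-1/4, -3/8], [0, -1/2]].
det D = -2, so D⁻¹ = [[1/2, -1/2], [-2, 1]].
L⁻¹N = [[-8, -4], [-22, -6]].
W = (L⁻¹N)D⁻¹ = [[4, 0], [1, 5]].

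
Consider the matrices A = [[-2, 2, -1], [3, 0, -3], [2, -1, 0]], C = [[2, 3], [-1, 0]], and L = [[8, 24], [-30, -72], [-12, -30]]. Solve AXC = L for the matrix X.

Left-multiply by A⁻¹ and right-multiply by C⁻¹: X = A⁻¹LC⁻¹.
det A = -3, so A⁻¹ = [[1, -1/3, 2], [2, -2/3, 3], [1, -2/3, 2]].
C has determinant 3; C⁻¹ = [[0, -1], [1/3, 2/3]].
A⁻¹L = [[-6, -12], [0, 6], [4, 12]].
X = (A⁻¹L)C⁻¹ = [[-4, -2], [2, 4], [4, 4]].

X = [[-4, -2], [2, 4], [4, 4]]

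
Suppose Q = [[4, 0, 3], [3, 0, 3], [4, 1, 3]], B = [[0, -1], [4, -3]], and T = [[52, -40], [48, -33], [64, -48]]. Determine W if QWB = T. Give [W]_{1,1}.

Left-multiply by Q⁻¹ and right-multiply by B⁻¹: W = Q⁻¹TB⁻¹.
det Q = -3, so Q⁻¹ = [[1, -1, 0], [-1, 0, 1], [-1, 4/3, 0]].
det B = 4; the adjugate gives B⁻¹ = [[-3/4, 1/4], [-1, 0]].
Q⁻¹T = [[4, -7], [12, -8], [12, -4]].
W = (Q⁻¹T)B⁻¹ = [[4, 1], [-1, 3], [-5, 3]].

4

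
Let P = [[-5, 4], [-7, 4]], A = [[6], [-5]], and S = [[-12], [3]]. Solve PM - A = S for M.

M = [[-2], [-4]]

PM = S + A = [[-6], [-2]].
Left-multiplying both sides by P⁻¹ gives M = P⁻¹(S + A).
det P = 8, so P⁻¹ = [[1/2, -1/2], [7/8, -5/8]].
M = P⁻¹(S + A) = [[-2], [-4]].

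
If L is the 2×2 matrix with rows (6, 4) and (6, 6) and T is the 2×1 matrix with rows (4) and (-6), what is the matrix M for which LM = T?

L is on the left of M, so left-multiply by L⁻¹: M = L⁻¹T.
L has determinant 12; L⁻¹ = [[1/2, -1/3], [-1/2, 1/2]].
M = L⁻¹T = [[1/2, -1/3], [-1/2, 1/2]] · [[4], [-6]] = [[4], [-5]].

M = [[4], [-5]]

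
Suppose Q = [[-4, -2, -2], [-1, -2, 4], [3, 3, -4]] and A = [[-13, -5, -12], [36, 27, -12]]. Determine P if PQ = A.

Right-multiplying both sides by Q⁻¹ gives P = AQ⁻¹.
det Q = -6, so Q⁻¹ = [[2/3, 7/3, 2], [-4/3, -11/3, -3], [-1/2, -1, -1]].
P = AQ⁻¹ = [[-13, -5, -12], [36, 27, -12]] · [[2/3, 7/3, 2], [-4/3, -11/3, -3], [-1/2, -1, -1]] = [[4, 0, 1], [-6, -3, 3]].

P = [[4, 0, 1], [-6, -3, 3]]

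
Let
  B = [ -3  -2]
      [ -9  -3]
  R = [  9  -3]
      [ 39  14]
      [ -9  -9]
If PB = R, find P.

P = [[6, -3], [-1, -4], [6, -1]]

Since B sits to the right of P, P = RB⁻¹.
det B = -9, so B⁻¹ = [[1/3, -2/9], [-1, 1/3]].
P = RB⁻¹ = [[9, -3], [39, 14], [-9, -9]] · [[1/3, -2/9], [-1, 1/3]] = [[6, -3], [-1, -4], [6, -1]].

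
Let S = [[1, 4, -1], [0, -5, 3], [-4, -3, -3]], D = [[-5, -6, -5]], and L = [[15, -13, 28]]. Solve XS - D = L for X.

X = [[-2, 4, -3]]

XS = L + D = [[10, -19, 23]].
Since S sits to the right of X, X = (L + D)S⁻¹.
det S = -4, so S⁻¹ = [[-6, -15/4, -7/4], [3, 7/4, 3/4], [5, 13/4, 5/4]].
X = (L + D)S⁻¹ = [[-2, 4, -3]].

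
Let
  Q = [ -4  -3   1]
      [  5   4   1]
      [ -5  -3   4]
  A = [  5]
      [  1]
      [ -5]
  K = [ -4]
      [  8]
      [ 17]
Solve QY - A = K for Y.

QY = K + A = [[1], [9], [12]].
Left-multiplying both sides by Q⁻¹ gives Y = Q⁻¹(K + A).
Q has determinant 4; Q⁻¹ = [[19/4, 9/4, -7/4], [-25/4, -11/4, 9/4], [5/4, 3/4, -1/4]].
Y = Q⁻¹(K + A) = [[4], [-4], [5]].

Y = [[4], [-4], [5]]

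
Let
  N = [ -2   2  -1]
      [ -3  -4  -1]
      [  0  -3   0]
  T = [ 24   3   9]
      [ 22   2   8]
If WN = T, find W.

Right-multiplying both sides by N⁻¹ gives W = TN⁻¹.
det N = -3, so N⁻¹ = [[1, -1, 2], [0, 0, -1/3], [-3, 2, -14/3]].
W = TN⁻¹ = [[24, 3, 9], [22, 2, 8]] · [[1, -1, 2], [0, 0, -1/3], [-3, 2, -14/3]] = [[-3, -6, 5], [-2, -6, 6]].

W = [[-3, -6, 5], [-2, -6, 6]]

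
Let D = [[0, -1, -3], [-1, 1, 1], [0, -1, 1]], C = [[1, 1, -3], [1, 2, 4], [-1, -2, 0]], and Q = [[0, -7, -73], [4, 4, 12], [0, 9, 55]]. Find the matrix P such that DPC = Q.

P = [[-3, -3, -2], [5, -2, 3], [-4, 5, 1]]

Left-multiply by D⁻¹ and right-multiply by C⁻¹: P = D⁻¹QC⁻¹.
det D = -4, so D⁻¹ = [[-1/2, -1, -1/2], [-1/4, 0, -3/4], [-1/4, 0, 1/4]].
C has determinant 4; C⁻¹ = [[2, 3/2, 5/2], [-1, -3/4, -7/4], [0, 1/4, 1/4]].
D⁻¹Q = [[-4, -5, -3], [0, -5, -23], [0, 4, 32]].
P = (D⁻¹Q)C⁻¹ = [[-3, -3, -2], [5, -2, 3], [-4, 5, 1]].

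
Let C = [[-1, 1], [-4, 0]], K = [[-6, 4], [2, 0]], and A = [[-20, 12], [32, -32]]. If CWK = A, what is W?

Isolating W: multiply by C⁻¹ from the left and K⁻¹ from the right, so W = C⁻¹AK⁻¹.
det C = 4, so C⁻¹ = [[0, -1/4], [1, -1/4]].
det K = -8, so K⁻¹ = [[0, 1/2], [1/4, 3/4]].
C⁻¹A = [[-8, 8], [-28, 20]].
W = (C⁻¹A)K⁻¹ = [[2, 2], [5, 1]].

W = [[2, 2], [5, 1]]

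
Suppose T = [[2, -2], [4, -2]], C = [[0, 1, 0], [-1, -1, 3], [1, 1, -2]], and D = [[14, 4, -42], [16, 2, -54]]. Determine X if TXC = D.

Isolating X: multiply by T⁻¹ from the left and C⁻¹ from the right, so X = T⁻¹DC⁻¹.
det T = 4, so T⁻¹ = [[-1/2, 1/2], [-1, 1/2]].
det C = 1, so C⁻¹ = [[-1, 2, 3], [1, 0, 0], [0, 1, 1]].
T⁻¹D = [[1, -1, -6], [-6, -3, 15]].
X = (T⁻¹D)C⁻¹ = [[-2, -4, -3], [3, 3, -3]].

X = [[-2, -4, -3], [3, 3, -3]]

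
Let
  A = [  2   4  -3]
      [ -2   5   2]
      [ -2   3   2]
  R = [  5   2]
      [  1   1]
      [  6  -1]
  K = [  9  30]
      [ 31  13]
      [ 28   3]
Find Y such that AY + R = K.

AY = K − R = [[4, 28], [30, 12], [22, 4]].
Since A multiplies Y on the left, Y = A⁻¹(K − R).
det A = -4, so A⁻¹ = [[-1, 17/4, -23/4], [0, 1/2, -1/2], [-1, 7/2, -9/2]].
Y = A⁻¹(K − R) = [[-3, 0], [4, 4], [2, -4]].

Y = [[-3, 0], [4, 4], [2, -4]]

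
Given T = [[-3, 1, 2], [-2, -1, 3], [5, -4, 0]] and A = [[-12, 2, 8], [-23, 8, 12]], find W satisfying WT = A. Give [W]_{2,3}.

-3

T is on the right of W, so right-multiply by T⁻¹: W = AT⁻¹.
T has determinant 5; T⁻¹ = [[12/5, -8/5, 1], [3, -2, 1], [13/5, -7/5, 1]].
W = AT⁻¹ = [[-12, 2, 8], [-23, 8, 12]] · [[12/5, -8/5, 1], [3, -2, 1], [13/5, -7/5, 1]] = [[-2, 4, -2], [0, 4, -3]].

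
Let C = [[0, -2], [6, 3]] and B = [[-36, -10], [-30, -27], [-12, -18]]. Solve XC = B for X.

X = [[-4, -6], [6, -5], [6, -2]]

Right-multiplying both sides by C⁻¹ gives X = BC⁻¹.
det C = 12, so C⁻¹ = [[1/4, 1/6], [-1/2, 0]].
X = BC⁻¹ = [[-36, -10], [-30, -27], [-12, -18]] · [[1/4, 1/6], [-1/2, 0]] = [[-4, -6], [6, -5], [6, -2]].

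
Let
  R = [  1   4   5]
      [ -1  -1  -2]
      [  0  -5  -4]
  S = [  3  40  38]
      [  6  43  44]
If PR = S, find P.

Right-multiplying both sides by R⁻¹ gives P = SR⁻¹.
det R = 3; the adjugate gives R⁻¹ = [[-2, -3, -1], [-4/3, -4/3, -1], [5/3, 5/3, 1]].
P = SR⁻¹ = [[3, 40, 38], [6, 43, 44]] · [[-2, -3, -1], [-4/3, -4/3, -1], [5/3, 5/3, 1]] = [[4, 1, -5], [4, -2, -5]].

P = [[4, 1, -5], [4, -2, -5]]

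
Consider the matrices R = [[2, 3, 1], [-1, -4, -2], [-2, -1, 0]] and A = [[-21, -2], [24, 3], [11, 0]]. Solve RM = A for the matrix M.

R is on the left of M, so left-multiply by R⁻¹: M = R⁻¹A.
det R = 1; the adjugate gives R⁻¹ = [[-2, -1, -2], [4, 2, 3], [-7, -4, -5]].
M = R⁻¹A = [[-2, -1, -2], [4, 2, 3], [-7, -4, -5]] · [[-21, -2], [24, 3], [11, 0]] = [[-4, 1], [-3, -2], [-4, 2]].

M = [[-4, 1], [-3, -2], [-4, 2]]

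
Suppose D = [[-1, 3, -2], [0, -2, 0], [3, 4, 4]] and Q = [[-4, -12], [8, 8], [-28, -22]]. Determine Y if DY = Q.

Y = [[4, -6], [-4, -4], [-6, 3]]

Left-multiplying both sides by D⁻¹ gives Y = D⁻¹Q.
D has determinant -4; D⁻¹ = [[2, 5, 1], [0, -1/2, 0], [-3/2, -13/4, -1/2]].
Y = D⁻¹Q = [[2, 5, 1], [0, -1/2, 0], [-3/2, -13/4, -1/2]] · [[-4, -12], [8, 8], [-28, -22]] = [[4, -6], [-4, -4], [-6, 3]].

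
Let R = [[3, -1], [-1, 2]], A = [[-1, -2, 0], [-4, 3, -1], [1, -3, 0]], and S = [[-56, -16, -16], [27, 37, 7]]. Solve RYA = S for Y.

Y = R⁻¹SA⁻¹ (apply R⁻¹ on the left and A⁻¹ on the right).
R has determinant 5; R⁻¹ = [[2/5, 1/5], [1/5, 3/5]].
det A = 5, so A⁻¹ = [[-3/5, 0, 2/5], [-1/5, 0, -1/5], [9/5, -1, -11/5]].
R⁻¹S = [[-17, 1, -5], [5, 19, 1]].
Y = (R⁻¹S)A⁻¹ = [[1, 5, 4], [-5, -1, -4]].

Y = [[1, 5, 4], [-5, -1, -4]]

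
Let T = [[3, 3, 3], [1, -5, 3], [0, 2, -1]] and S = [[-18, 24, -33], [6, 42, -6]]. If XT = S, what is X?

T is on the right of X, so right-multiply by T⁻¹: X = ST⁻¹.
det T = 6, so T⁻¹ = [[-1/6, 3/2, 4], [1/6, -1/2, -1], [1/3, -1, -3]].
X = ST⁻¹ = [[-18, 24, -33], [6, 42, -6]] · [[-1/6, 3/2, 4], [1/6, -1/2, -1], [1/3, -1, -3]] = [[-4, -6, 3], [4, -6, 0]].

X = [[-4, -6, 3], [4, -6, 0]]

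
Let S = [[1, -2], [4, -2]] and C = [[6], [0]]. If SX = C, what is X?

X = [[-2], [-4]]

Left-multiplying both sides by S⁻¹ gives X = S⁻¹C.
det S = 6, so S⁻¹ = [[-1/3, 1/3], [-2/3, 1/6]].
X = S⁻¹C = [[-1/3, 1/3], [-2/3, 1/6]] · [[6], [0]] = [[-2], [-4]].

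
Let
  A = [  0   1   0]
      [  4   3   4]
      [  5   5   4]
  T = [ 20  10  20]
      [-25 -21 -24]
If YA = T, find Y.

Since A sits to the right of Y, Y = TA⁻¹.
A has determinant 4; A⁻¹ = [[-2, -1, 1], [1, 0, 0], [5/4, 5/4, -1]].
Y = TA⁻¹ = [[20, 10, 20], [-25, -21, -24]] · [[-2, -1, 1], [1, 0, 0], [5/4, 5/4, -1]] = [[-5, 5, 0], [-1, -5, -1]].

Y = [[-5, 5, 0], [-1, -5, -1]]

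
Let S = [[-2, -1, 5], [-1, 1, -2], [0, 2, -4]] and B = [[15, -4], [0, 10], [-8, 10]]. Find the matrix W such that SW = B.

W = [[-4, -5], [-2, -1], [1, -3]]

Left-multiplying both sides by S⁻¹ gives W = S⁻¹B.
det S = -6, so S⁻¹ = [[0, -1, 1/2], [2/3, -4/3, 3/2], [1/3, -2/3, 1/2]].
W = S⁻¹B = [[0, -1, 1/2], [2/3, -4/3, 3/2], [1/3, -2/3, 1/2]] · [[15, -4], [0, 10], [-8, 10]] = [[-4, -5], [-2, -1], [1, -3]].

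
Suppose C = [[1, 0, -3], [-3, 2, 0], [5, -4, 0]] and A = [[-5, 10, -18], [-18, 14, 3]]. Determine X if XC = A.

X = [[6, -3, -4], [-1, -1, -4]]

C is on the right of X, so right-multiply by C⁻¹: X = AC⁻¹.
det C = -6; the adjugate gives C⁻¹ = [[0, -2, -1], [0, -5/2, -3/2], [-1/3, -2/3, -1/3]].
X = AC⁻¹ = [[-5, 10, -18], [-18, 14, 3]] · [[0, -2, -1], [0, -5/2, -3/2], [-1/3, -2/3, -1/3]] = [[6, -3, -4], [-1, -1, -4]].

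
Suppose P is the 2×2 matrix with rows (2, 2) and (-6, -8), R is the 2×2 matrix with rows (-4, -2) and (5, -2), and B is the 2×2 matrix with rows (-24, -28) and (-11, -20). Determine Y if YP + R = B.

Y = [[-1, 3], [-5, 1]]

YP = B − R = [[-20, -26], [-16, -18]].
Since P sits to the right of Y, Y = (B − R)P⁻¹.
det P = -4; the adjugate gives P⁻¹ = [[2, 1/2], [-3/2, -1/2]].
Y = (B − R)P⁻¹ = [[-1, 3], [-5, 1]].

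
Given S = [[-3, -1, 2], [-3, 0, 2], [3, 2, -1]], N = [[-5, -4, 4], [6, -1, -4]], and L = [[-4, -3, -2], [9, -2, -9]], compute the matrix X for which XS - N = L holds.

XS = L + N = [[-9, -7, 2], [15, -3, -13]].
Since S sits to the right of X, X = (L + N)S⁻¹.
det S = -3, so S⁻¹ = [[4/3, -1, 2/3], [-1, 1, 0], [2, -1, 1]].
X = (L + N)S⁻¹ = [[-1, 0, -4], [-3, -5, -3]].

X = [[-1, 0, -4], [-3, -5, -3]]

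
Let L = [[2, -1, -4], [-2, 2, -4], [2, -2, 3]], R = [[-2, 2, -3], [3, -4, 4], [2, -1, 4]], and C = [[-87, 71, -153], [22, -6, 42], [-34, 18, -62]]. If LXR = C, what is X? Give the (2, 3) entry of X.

5

X = L⁻¹CR⁻¹ (apply L⁻¹ on the left and R⁻¹ on the right).
det L = -2; the adjugate gives L⁻¹ = [[1, -11/2, -6], [1, -7, -8], [0, -1, -1]].
R has determinant 1; R⁻¹ = [[-12, -5, -4], [-4, -2, -1], [5, 2, 2]].
L⁻¹C = [[-4, -4, -12], [31, -31, 49], [12, -12, 20]].
X = (L⁻¹C)R⁻¹ = [[4, 4, -4], [-3, 5, 5], [4, 4, 4]].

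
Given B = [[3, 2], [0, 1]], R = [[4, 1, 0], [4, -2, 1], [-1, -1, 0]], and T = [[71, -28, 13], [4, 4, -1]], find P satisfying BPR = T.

P = B⁻¹TR⁻¹ (apply B⁻¹ on the left and R⁻¹ on the right).
B has determinant 3; B⁻¹ = [[1/3, -2/3], [0, 1]].
det R = 3; the adjugate gives R⁻¹ = [[1/3, 0, 1/3], [-1/3, 0, -4/3], [-2, 1, -4]].
B⁻¹T = [[21, -12, 5], [4, 4, -1]].
P = (B⁻¹T)R⁻¹ = [[1, 5, 3], [2, -1, 0]].

P = [[1, 5, 3], [2, -1, 0]]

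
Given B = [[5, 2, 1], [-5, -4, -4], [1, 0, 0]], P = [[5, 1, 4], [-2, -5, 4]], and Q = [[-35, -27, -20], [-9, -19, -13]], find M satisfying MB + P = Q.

MB = Q − P = [[-40, -28, -24], [-7, -14, -17]].
Since B sits to the right of M, M = (Q − P)B⁻¹.
det B = -4, so B⁻¹ = [[0, 0, 1], [1, 1/4, -15/4], [-1, -1/2, 5/2]].
M = (Q − P)B⁻¹ = [[-4, 5, 5], [3, 5, 3]].

M = [[-4, 5, 5], [3, 5, 3]]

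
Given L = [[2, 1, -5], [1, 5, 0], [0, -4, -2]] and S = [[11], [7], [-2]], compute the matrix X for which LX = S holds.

X = [[-3], [2], [-3]]

L is on the left of X, so left-multiply by L⁻¹: X = L⁻¹S.
L has determinant 2; L⁻¹ = [[-5, 11, 25/2], [1, -2, -5/2], [-2, 4, 9/2]].
X = L⁻¹S = [[-5, 11, 25/2], [1, -2, -5/2], [-2, 4, 9/2]] · [[11], [7], [-2]] = [[-3], [2], [-3]].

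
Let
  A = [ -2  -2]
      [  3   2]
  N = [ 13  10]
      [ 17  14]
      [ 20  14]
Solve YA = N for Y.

Since A sits to the right of Y, Y = NA⁻¹.
det A = 2; the adjugate gives A⁻¹ = [[1, 1], [-3/2, -1]].
Y = NA⁻¹ = [[13, 10], [17, 14], [20, 14]] · [[1, 1], [-3/2, -1]] = [[-2, 3], [-4, 3], [-1, 6]].

Y = [[-2, 3], [-4, 3], [-1, 6]]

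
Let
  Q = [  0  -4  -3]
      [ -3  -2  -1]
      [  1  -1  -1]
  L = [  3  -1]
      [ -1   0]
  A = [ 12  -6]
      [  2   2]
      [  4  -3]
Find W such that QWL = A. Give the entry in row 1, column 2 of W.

4

Isolating W: multiply by Q⁻¹ from the left and L⁻¹ from the right, so W = Q⁻¹AL⁻¹.
det Q = 1; the adjugate gives Q⁻¹ = [[1, -1, -2], [-4, 3, 9], [5, -4, -12]].
det L = -1, so L⁻¹ = [[0, -1], [-1, -3]].
Q⁻¹A = [[2, -2], [-6, 3], [4, -2]].
W = (Q⁻¹A)L⁻¹ = [[2, 4], [-3, -3], [2, 2]].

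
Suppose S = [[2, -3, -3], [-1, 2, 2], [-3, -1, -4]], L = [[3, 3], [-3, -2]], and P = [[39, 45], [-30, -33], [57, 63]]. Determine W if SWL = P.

W = S⁻¹PL⁻¹ (apply S⁻¹ on the left and L⁻¹ on the right).
S has determinant -3; S⁻¹ = [[2, 3, 0], [10/3, 17/3, 1/3], [-7/3, -11/3, -1/3]].
det L = 3, so L⁻¹ = [[-2/3, -1], [1, 1]].
S⁻¹P = [[-12, -9], [-21, -16], [0, -5]].
W = (S⁻¹P)L⁻¹ = [[-1, 3], [-2, 5], [-5, -5]].

W = [[-1, 3], [-2, 5], [-5, -5]]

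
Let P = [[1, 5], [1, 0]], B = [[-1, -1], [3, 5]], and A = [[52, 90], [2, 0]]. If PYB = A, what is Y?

Y = [[-5, -1], [2, 4]]

Isolating Y: multiply by P⁻¹ from the left and B⁻¹ from the right, so Y = P⁻¹AB⁻¹.
P has determinant -5; P⁻¹ = [[0, 1], [1/5, -1/5]].
det B = -2; the adjugate gives B⁻¹ = [[-5/2, -1/2], [3/2, 1/2]].
P⁻¹A = [[2, 0], [10, 18]].
Y = (P⁻¹A)B⁻¹ = [[-5, -1], [2, 4]].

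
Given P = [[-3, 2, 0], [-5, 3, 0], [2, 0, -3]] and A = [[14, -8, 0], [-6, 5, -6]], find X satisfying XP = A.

X = [[2, -4, 0], [-5, 5, 2]]

P is on the right of X, so right-multiply by P⁻¹: X = AP⁻¹.
det P = -3, so P⁻¹ = [[3, -2, 0], [5, -3, 0], [2, -4/3, -1/3]].
X = AP⁻¹ = [[14, -8, 0], [-6, 5, -6]] · [[3, -2, 0], [5, -3, 0], [2, -4/3, -1/3]] = [[2, -4, 0], [-5, 5, 2]].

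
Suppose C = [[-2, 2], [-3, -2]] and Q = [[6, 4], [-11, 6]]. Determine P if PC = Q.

P = [[0, -2], [4, 1]]

Right-multiplying both sides by C⁻¹ gives P = QC⁻¹.
det C = 10; the adjugate gives C⁻¹ = [[-1/5, -1/5], [3/10, -1/5]].
P = QC⁻¹ = [[6, 4], [-11, 6]] · [[-1/5, -1/5], [3/10, -1/5]] = [[0, -2], [4, 1]].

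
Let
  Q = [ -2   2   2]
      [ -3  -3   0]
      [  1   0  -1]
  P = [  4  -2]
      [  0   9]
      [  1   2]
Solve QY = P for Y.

Y = [[-3, -4], [3, 1], [-4, -6]]

Since Q multiplies Y on the left, Y = Q⁻¹P.
det Q = -6; the adjugate gives Q⁻¹ = [[-1/2, -1/3, -1], [1/2, 0, 1], [-1/2, -1/3, -2]].
Y = Q⁻¹P = [[-1/2, -1/3, -1], [1/2, 0, 1], [-1/2, -1/3, -2]] · [[4, -2], [0, 9], [1, 2]] = [[-3, -4], [3, 1], [-4, -6]].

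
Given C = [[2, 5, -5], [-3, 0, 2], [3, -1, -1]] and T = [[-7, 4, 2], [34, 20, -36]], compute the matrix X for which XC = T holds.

X = [[1, 4, 1], [5, -3, 5]]

C is on the right of X, so right-multiply by C⁻¹: X = TC⁻¹.
C has determinant 4; C⁻¹ = [[1/2, 5/2, 5/2], [3/4, 13/4, 11/4], [3/4, 17/4, 15/4]].
X = TC⁻¹ = [[-7, 4, 2], [34, 20, -36]] · [[1/2, 5/2, 5/2], [3/4, 13/4, 11/4], [3/4, 17/4, 15/4]] = [[1, 4, 1], [5, -3, 5]].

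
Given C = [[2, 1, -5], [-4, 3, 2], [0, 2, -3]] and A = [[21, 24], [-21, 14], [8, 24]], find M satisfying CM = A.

M = [[5, -1], [1, 6], [-2, -4]]

Since C multiplies M on the left, M = C⁻¹A.
C has determinant 2; C⁻¹ = [[-13/2, -7/2, 17/2], [-6, -3, 8], [-4, -2, 5]].
M = C⁻¹A = [[-13/2, -7/2, 17/2], [-6, -3, 8], [-4, -2, 5]] · [[21, 24], [-21, 14], [8, 24]] = [[5, -1], [1, 6], [-2, -4]].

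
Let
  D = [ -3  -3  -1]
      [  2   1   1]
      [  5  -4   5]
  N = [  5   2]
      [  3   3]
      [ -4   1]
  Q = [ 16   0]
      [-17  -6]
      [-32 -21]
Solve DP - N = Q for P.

DP = Q + N = [[21, 2], [-14, -3], [-36, -20]].
Left-multiplying both sides by D⁻¹ gives P = D⁻¹(Q + N).
det D = 1, so D⁻¹ = [[9, 19, -2], [-5, -10, 1], [-13, -27, 3]].
P = D⁻¹(Q + N) = [[-5, 1], [-1, 0], [-3, -5]].

P = [[-5, 1], [-1, 0], [-3, -5]]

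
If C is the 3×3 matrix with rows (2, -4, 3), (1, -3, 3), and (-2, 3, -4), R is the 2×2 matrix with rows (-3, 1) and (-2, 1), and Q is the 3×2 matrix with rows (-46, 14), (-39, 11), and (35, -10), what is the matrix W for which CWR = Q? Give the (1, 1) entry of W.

W = C⁻¹QR⁻¹ (apply C⁻¹ on the left and R⁻¹ on the right).
det C = 5, so C⁻¹ = [[3/5, -7/5, -3/5], [-2/5, -2/5, -3/5], [-3/5, 2/5, -2/5]].
det R = -1; the adjugate gives R⁻¹ = [[-1, 1], [-2, 3]].
C⁻¹Q = [[6, -1], [13, -4], [-2, 0]].
W = (C⁻¹Q)R⁻¹ = [[-4, 3], [-5, 1], [2, -2]].

-4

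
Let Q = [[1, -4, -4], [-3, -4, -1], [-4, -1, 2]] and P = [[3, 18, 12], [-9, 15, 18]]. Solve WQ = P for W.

Since Q sits to the right of W, W = PQ⁻¹.
Q has determinant 3; Q⁻¹ = [[-3, 4, -4], [10/3, -14/3, 13/3], [-13/3, 17/3, -16/3]].
W = PQ⁻¹ = [[3, 18, 12], [-9, 15, 18]] · [[-3, 4, -4], [10/3, -14/3, 13/3], [-13/3, 17/3, -16/3]] = [[-1, -4, 2], [-1, -4, 5]].

W = [[-1, -4, 2], [-1, -4, 5]]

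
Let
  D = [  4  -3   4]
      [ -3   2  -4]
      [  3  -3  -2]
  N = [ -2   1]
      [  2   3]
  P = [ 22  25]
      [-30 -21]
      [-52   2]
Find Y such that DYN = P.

Isolating Y: multiply by D⁻¹ from the left and N⁻¹ from the right, so Y = D⁻¹PN⁻¹.
det D = 2; the adjugate gives D⁻¹ = [[-8, -9, 2], [-9, -10, 2], [3/2, 3/2, -1/2]].
det N = -8; the adjugate gives N⁻¹ = [[-3/8, 1/8], [1/4, 1/4]].
D⁻¹P = [[-10, -7], [-2, -11], [14, 5]].
Y = (D⁻¹P)N⁻¹ = [[2, -3], [-2, -3], [-4, 3]].

Y = [[2, -3], [-2, -3], [-4, 3]]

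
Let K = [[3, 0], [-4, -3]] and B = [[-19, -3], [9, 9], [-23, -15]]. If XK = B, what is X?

K is on the right of X, so right-multiply by K⁻¹: X = BK⁻¹.
det K = -9, so K⁻¹ = [[1/3, 0], [-4/9, -1/3]].
X = BK⁻¹ = [[-19, -3], [9, 9], [-23, -15]] · [[1/3, 0], [-4/9, -1/3]] = [[-5, 1], [-1, -3], [-1, 5]].

X = [[-5, 1], [-1, -3], [-1, 5]]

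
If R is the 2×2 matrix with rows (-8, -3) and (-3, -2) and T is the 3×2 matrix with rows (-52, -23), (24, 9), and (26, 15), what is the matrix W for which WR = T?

Since R sits to the right of W, W = TR⁻¹.
det R = 7; the adjugate gives R⁻¹ = [[-2/7, 3/7], [3/7, -8/7]].
W = TR⁻¹ = [[-52, -23], [24, 9], [26, 15]] · [[-2/7, 3/7], [3/7, -8/7]] = [[5, 4], [-3, 0], [-1, -6]].

W = [[5, 4], [-3, 0], [-1, -6]]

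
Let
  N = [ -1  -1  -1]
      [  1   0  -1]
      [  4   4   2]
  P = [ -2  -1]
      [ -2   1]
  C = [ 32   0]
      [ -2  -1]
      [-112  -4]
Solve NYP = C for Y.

Y = N⁻¹CP⁻¹ (apply N⁻¹ on the left and P⁻¹ on the right).
N has determinant -2; N⁻¹ = [[-2, 1, -1/2], [3, -1, 1], [-2, 0, -1/2]].
det P = -4; the adjugate gives P⁻¹ = [[-1/4, -1/4], [-1/2, 1/2]].
N⁻¹C = [[-10, 1], [-14, -3], [-8, 2]].
Y = (N⁻¹C)P⁻¹ = [[2, 3], [5, 2], [1, 3]].

Y = [[2, 3], [5, 2], [1, 3]]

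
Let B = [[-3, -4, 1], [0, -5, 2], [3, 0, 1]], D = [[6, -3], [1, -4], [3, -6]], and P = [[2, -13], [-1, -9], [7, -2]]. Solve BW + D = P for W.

W = [[0, 3], [2, -1], [4, -5]]

BW = P − D = [[-4, -10], [-2, -5], [4, 4]].
Since B multiplies W on the left, W = B⁻¹(P − D).
det B = 6, so B⁻¹ = [[-5/6, 2/3, -1/2], [1, -1, 1], [5/2, -2, 5/2]].
W = B⁻¹(P − D) = [[0, 3], [2, -1], [4, -5]].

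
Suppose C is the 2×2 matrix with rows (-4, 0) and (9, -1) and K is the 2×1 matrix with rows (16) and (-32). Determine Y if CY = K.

Left-multiplying both sides by C⁻¹ gives Y = C⁻¹K.
det C = 4; the adjugate gives C⁻¹ = [[-1/4, 0], [-9/4, -1]].
Y = C⁻¹K = [[-1/4, 0], [-9/4, -1]] · [[16], [-32]] = [[-4], [-4]].

Y = [[-4], [-4]]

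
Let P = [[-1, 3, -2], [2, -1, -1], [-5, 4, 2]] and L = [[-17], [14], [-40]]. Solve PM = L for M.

M = [[6], [-3], [1]]

Left-multiplying both sides by P⁻¹ gives M = P⁻¹L.
det P = -5, so P⁻¹ = [[-2/5, 14/5, 1], [-1/5, 12/5, 1], [-3/5, 11/5, 1]].
M = P⁻¹L = [[-2/5, 14/5, 1], [-1/5, 12/5, 1], [-3/5, 11/5, 1]] · [[-17], [14], [-40]] = [[6], [-3], [1]].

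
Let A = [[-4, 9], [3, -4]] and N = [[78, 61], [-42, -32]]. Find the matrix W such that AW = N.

W = [[-6, -4], [6, 5]]

A is on the left of W, so left-multiply by A⁻¹: W = A⁻¹N.
det A = -11; the adjugate gives A⁻¹ = [[4/11, 9/11], [3/11, 4/11]].
W = A⁻¹N = [[4/11, 9/11], [3/11, 4/11]] · [[78, 61], [-42, -32]] = [[-6, -4], [6, 5]].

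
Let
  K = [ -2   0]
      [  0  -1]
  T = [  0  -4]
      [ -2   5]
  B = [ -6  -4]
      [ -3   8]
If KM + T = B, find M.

M = [[3, 0], [1, -3]]

KM = B − T = [[-6, 0], [-1, 3]].
K is on the left of M, so left-multiply by K⁻¹: M = K⁻¹(B − T).
K has determinant 2; K⁻¹ = [[-1/2, 0], [0, -1]].
M = K⁻¹(B − T) = [[3, 0], [1, -3]].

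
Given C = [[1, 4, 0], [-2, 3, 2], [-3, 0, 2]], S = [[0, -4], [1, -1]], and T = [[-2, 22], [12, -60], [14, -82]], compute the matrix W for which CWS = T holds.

W = [[-5, -2], [0, 0], [1, 4]]

Isolating W: multiply by C⁻¹ from the left and S⁻¹ from the right, so W = C⁻¹TS⁻¹.
C has determinant -2; C⁻¹ = [[-3, 4, -4], [1, -1, 1], [-9/2, 6, -11/2]].
det S = 4; the adjugate gives S⁻¹ = [[-1/4, 1], [-1/4, 0]].
C⁻¹T = [[-2, 22], [0, 0], [4, -8]].
W = (C⁻¹T)S⁻¹ = [[-5, -2], [0, 0], [1, 4]].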